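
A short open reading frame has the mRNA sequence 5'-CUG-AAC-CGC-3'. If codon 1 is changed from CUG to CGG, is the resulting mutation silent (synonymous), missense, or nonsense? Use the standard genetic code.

Position 2 falls in codon 1: CUG → Leu.
After the substitution the codon is CGG → Arg.
Leu ≠ Arg, so this is a missense mutation.

missense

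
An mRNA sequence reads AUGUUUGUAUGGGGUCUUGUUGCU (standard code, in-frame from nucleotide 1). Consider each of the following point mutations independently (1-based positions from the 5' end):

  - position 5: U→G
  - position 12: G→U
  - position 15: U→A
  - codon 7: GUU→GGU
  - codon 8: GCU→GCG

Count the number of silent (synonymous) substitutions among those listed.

2

Codon 2: UUU (Phe) → UGU (Cys) — missense.
Codon 4: UGG (Trp) → UGU (Cys) — missense.
Codon 5: GGU (Gly) → GGA (Gly) — synonymous.
Codon 7: GUU (Val) → GGU (Gly) — missense.
Codon 8: GCU (Ala) → GCG (Ala) — synonymous.
Synonymous: 2 of 5.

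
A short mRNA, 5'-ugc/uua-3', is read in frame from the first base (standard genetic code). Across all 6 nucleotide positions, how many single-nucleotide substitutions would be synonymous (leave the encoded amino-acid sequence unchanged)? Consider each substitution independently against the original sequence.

Codon 1 (UGC, Cys): 1 synonymous substitution.
Codon 2 (UUA, Leu): 2 synonymous substitutions.
Total: 1 + 2 = 3.

3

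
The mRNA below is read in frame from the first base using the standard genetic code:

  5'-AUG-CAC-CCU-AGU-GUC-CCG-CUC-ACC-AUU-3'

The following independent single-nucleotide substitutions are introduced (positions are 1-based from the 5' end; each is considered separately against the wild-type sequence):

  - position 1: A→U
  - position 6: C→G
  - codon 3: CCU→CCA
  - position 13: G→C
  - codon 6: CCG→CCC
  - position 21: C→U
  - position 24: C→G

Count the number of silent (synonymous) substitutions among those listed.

4

Codon 1: AUG (Met) → UUG (Leu) — missense.
Codon 2: CAC (His) → CAG (Gln) — missense.
Codon 3: CCU (Pro) → CCA (Pro) — synonymous.
Codon 5: GUC (Val) → CUC (Leu) — missense.
Codon 6: CCG (Pro) → CCC (Pro) — synonymous.
Codon 7: CUC (Leu) → CUU (Leu) — synonymous.
Codon 8: ACC (Thr) → ACG (Thr) — synonymous.
Synonymous: 4 of 7.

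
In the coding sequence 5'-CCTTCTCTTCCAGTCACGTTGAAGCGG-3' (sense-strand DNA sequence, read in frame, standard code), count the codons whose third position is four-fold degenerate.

Codon 1 CCT (Pro): third position 4-fold.
Codon 2 TCT (Ser): third position 4-fold.
Codon 3 CTT (Leu): third position 4-fold.
Codon 4 CCA (Pro): third position 4-fold.
Codon 5 GTC (Val): third position 4-fold.
Codon 6 ACG (Thr): third position 4-fold.
Codon 7 TTG (Leu): third position 2-fold.
Codon 8 AAG (Lys): third position 2-fold.
Codon 9 CGG (Arg): third position 4-fold.
Four-fold degenerate third positions: 7.

7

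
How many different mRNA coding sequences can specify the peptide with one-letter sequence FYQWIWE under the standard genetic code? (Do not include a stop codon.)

48

Phe: 2 codons.
Tyr: 2 codons.
Gln: 2 codons.
Trp: 1 codon.
Ile: 3 codons.
Trp: 1 codon.
Glu: 2 codons.
2 × 2 × 2 × 1 × 3 × 1 × 2 = 48.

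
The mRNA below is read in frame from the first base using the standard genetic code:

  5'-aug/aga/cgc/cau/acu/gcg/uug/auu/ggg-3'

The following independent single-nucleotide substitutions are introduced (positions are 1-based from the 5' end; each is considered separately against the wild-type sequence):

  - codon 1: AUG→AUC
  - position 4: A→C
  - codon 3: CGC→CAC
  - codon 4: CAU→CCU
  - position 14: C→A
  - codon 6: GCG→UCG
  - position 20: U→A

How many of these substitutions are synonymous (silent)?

1

Codon 1: AUG (Met) → AUC (Ile) — missense.
Codon 2: AGA (Arg) → CGA (Arg) — synonymous.
Codon 3: CGC (Arg) → CAC (His) — missense.
Codon 4: CAU (His) → CCU (Pro) — missense.
Codon 5: ACU (Thr) → AAU (Asn) — missense.
Codon 6: GCG (Ala) → UCG (Ser) — missense.
Codon 7: UUG (Leu) → UAG (Stop) — nonsense.
Synonymous: 1 of 7.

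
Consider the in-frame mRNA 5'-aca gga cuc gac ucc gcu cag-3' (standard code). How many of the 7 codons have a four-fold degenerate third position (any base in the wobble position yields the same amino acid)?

5

Codon 1 ACA (Thr): third position 4-fold.
Codon 2 GGA (Gly): third position 4-fold.
Codon 3 CUC (Leu): third position 4-fold.
Codon 4 GAC (Asp): third position 2-fold.
Codon 5 UCC (Ser): third position 4-fold.
Codon 6 GCU (Ala): third position 4-fold.
Codon 7 CAG (Gln): third position 2-fold.
Four-fold degenerate third positions: 5.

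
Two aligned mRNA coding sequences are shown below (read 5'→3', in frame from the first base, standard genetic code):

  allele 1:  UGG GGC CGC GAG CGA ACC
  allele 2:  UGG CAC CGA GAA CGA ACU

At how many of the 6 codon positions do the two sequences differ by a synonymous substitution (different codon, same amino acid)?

Codon 1: UGG Trp / UGG Trp — identical.
Codon 2: GGC Gly / CAC His — nonsynonymous.
Codon 3: CGC Arg / CGA Arg — synonymous.
Codon 4: GAG Glu / GAA Glu — synonymous.
Codon 5: CGA Arg / CGA Arg — identical.
Codon 6: ACC Thr / ACU Thr — synonymous.
Synonymous differences: 3.

3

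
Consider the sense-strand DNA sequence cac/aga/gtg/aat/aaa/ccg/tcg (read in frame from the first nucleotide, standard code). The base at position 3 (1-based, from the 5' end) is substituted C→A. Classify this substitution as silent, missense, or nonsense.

Position 3 falls in codon 1: CAC → His.
After the substitution the codon is CAA → Gln.
His ≠ Gln, so this is a missense mutation.

missense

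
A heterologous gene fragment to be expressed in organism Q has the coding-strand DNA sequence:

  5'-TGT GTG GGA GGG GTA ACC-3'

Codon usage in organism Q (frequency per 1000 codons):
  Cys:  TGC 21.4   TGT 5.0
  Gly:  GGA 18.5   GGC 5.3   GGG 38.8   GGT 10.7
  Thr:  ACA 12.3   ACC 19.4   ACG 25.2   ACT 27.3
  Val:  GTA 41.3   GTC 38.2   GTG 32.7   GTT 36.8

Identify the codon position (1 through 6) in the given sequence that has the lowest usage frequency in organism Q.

1

Codon 1 TGT (Cys): 5.0 per 1000.
Codon 2 GTG (Val): 32.7 per 1000.
Codon 3 GGA (Gly): 18.5 per 1000.
Codon 4 GGG (Gly): 38.8 per 1000.
Codon 5 GTA (Val): 41.3 per 1000.
Codon 6 ACC (Thr): 19.4 per 1000.
Lowest frequency is 5.0 at codon 1.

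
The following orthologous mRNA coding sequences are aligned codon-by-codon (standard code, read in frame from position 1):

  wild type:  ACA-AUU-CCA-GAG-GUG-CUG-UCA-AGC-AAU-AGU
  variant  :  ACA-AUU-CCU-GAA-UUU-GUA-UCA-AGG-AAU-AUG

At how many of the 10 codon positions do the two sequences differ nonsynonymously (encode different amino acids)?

Codon 1: ACA Thr / ACA Thr — identical.
Codon 2: AUU Ile / AUU Ile — identical.
Codon 3: CCA Pro / CCU Pro — synonymous.
Codon 4: GAG Glu / GAA Glu — synonymous.
Codon 5: GUG Val / UUU Phe — nonsynonymous.
Codon 6: CUG Leu / GUA Val — nonsynonymous.
Codon 7: UCA Ser / UCA Ser — identical.
Codon 8: AGC Ser / AGG Arg — nonsynonymous.
Codon 9: AAU Asn / AAU Asn — identical.
Codon 10: AGU Ser / AUG Met — nonsynonymous.
Nonsynonymous differences: 4.

4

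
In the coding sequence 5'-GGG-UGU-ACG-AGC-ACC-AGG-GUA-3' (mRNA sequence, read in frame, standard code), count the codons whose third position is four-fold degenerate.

Codon 1 GGG (Gly): third position 4-fold.
Codon 2 UGU (Cys): third position 2-fold.
Codon 3 ACG (Thr): third position 4-fold.
Codon 4 AGC (Ser): third position 2-fold.
Codon 5 ACC (Thr): third position 4-fold.
Codon 6 AGG (Arg): third position 2-fold.
Codon 7 GUA (Val): third position 4-fold.
Four-fold degenerate third positions: 4.

4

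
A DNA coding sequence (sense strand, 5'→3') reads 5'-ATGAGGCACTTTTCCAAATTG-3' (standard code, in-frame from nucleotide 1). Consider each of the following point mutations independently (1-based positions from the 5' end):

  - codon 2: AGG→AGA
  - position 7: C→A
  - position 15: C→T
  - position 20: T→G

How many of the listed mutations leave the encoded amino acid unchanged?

2

Codon 2: AGG (Arg) → AGA (Arg) — synonymous.
Codon 3: CAC (His) → AAC (Asn) — missense.
Codon 5: TCC (Ser) → TCT (Ser) — synonymous.
Codon 7: TTG (Leu) → TGG (Trp) — missense.
Synonymous: 2 of 4.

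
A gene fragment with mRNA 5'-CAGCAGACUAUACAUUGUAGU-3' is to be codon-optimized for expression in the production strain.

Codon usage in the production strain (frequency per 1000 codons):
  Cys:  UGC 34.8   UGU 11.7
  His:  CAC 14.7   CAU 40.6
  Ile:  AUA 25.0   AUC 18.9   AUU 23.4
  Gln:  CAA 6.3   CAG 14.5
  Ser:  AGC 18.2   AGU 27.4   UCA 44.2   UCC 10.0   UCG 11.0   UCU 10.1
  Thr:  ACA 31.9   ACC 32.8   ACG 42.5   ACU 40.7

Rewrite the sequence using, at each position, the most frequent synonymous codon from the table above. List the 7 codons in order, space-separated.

CAG CAG ACG AUA CAU UGC UCA

Codon 1 (Gln): best is CAG at 14.5.
Codon 2 (Gln): best is CAG at 14.5.
Codon 3 (Thr): best is ACG at 42.5.
Codon 4 (Ile): best is AUA at 25.0.
Codon 5 (His): best is CAU at 40.6.
Codon 6 (Cys): best is UGC at 34.8.
Codon 7 (Ser): best is UCA at 44.2.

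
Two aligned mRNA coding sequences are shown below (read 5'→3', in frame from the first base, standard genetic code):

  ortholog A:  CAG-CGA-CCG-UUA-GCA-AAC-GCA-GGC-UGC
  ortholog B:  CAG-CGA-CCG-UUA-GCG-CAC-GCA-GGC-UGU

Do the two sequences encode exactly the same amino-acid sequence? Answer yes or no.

Codon 1: CAG Gln / CAG Gln — identical.
Codon 2: CGA Arg / CGA Arg — identical.
Codon 3: CCG Pro / CCG Pro — identical.
Codon 4: UUA Leu / UUA Leu — identical.
Codon 5: GCA Ala / GCG Ala — synonymous.
Codon 6: AAC Asn / CAC His — nonsynonymous.
Codon 7: GCA Ala / GCA Ala — identical.
Codon 8: GGC Gly / GGC Gly — identical.
Codon 9: UGC Cys / UGU Cys — synonymous.
Nonsynonymous differences: 1 → different protein.

no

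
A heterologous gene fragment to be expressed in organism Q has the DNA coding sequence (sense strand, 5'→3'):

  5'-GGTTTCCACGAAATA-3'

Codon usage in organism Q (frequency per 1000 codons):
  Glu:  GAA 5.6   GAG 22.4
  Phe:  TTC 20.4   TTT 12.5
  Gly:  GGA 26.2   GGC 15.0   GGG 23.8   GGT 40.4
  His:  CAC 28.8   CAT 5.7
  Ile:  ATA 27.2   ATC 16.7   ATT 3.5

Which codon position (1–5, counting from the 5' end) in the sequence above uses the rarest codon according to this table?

Codon 1 GGT (Gly): 40.4 per 1000.
Codon 2 TTC (Phe): 20.4 per 1000.
Codon 3 CAC (His): 28.8 per 1000.
Codon 4 GAA (Glu): 5.6 per 1000.
Codon 5 ATA (Ile): 27.2 per 1000.
Lowest frequency is 5.6 at codon 4.

4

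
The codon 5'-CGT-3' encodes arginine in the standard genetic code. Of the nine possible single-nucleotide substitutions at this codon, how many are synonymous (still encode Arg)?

Position 1: none → 0 synonymous.
Position 2: none → 0 synonymous.
Position 3: CGC, CGA, CGG → 3 synonymous.
Total: 0 + 0 + 3 = 3.

3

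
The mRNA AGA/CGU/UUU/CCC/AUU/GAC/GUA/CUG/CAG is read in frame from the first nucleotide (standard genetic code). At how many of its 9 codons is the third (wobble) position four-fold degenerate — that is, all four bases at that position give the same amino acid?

Codon 1 AGA (Arg): third position 2-fold.
Codon 2 CGU (Arg): third position 4-fold.
Codon 3 UUU (Phe): third position 2-fold.
Codon 4 CCC (Pro): third position 4-fold.
Codon 5 AUU (Ile): third position 3-fold.
Codon 6 GAC (Asp): third position 2-fold.
Codon 7 GUA (Val): third position 4-fold.
Codon 8 CUG (Leu): third position 4-fold.
Codon 9 CAG (Gln): third position 2-fold.
Four-fold degenerate third positions: 4.

4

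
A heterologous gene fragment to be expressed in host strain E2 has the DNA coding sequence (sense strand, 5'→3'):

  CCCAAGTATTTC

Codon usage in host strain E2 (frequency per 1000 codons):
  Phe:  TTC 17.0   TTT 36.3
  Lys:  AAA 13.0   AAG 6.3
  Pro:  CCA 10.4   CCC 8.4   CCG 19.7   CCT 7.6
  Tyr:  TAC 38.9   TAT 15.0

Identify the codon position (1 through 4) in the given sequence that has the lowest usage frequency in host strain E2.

2

Codon 1 CCC (Pro): 8.4 per 1000.
Codon 2 AAG (Lys): 6.3 per 1000.
Codon 3 TAT (Tyr): 15.0 per 1000.
Codon 4 TTC (Phe): 17.0 per 1000.
Lowest frequency is 6.3 at codon 2.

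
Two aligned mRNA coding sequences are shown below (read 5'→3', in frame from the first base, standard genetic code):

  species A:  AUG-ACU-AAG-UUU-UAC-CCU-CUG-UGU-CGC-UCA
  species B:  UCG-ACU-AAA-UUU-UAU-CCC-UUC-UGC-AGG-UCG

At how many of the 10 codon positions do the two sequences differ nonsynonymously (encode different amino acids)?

Codon 1: AUG Met / UCG Ser — nonsynonymous.
Codon 2: ACU Thr / ACU Thr — identical.
Codon 3: AAG Lys / AAA Lys — synonymous.
Codon 4: UUU Phe / UUU Phe — identical.
Codon 5: UAC Tyr / UAU Tyr — synonymous.
Codon 6: CCU Pro / CCC Pro — synonymous.
Codon 7: CUG Leu / UUC Phe — nonsynonymous.
Codon 8: UGU Cys / UGC Cys — synonymous.
Codon 9: CGC Arg / AGG Arg — synonymous.
Codon 10: UCA Ser / UCG Ser — synonymous.
Nonsynonymous differences: 2.

2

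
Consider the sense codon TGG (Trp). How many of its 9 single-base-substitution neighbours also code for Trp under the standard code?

0

Position 1: none → 0 synonymous.
Position 2: none → 0 synonymous.
Position 3: none → 0 synonymous.
Total: 0 + 0 + 0 = 0.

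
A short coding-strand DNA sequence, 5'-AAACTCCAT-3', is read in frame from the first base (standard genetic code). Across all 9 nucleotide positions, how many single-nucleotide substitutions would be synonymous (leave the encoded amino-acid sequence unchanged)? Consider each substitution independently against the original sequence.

Codon 1 (AAA, Lys): 1 synonymous substitution.
Codon 2 (CTC, Leu): 3 synonymous substitutions.
Codon 3 (CAT, His): 1 synonymous substitution.
Total: 1 + 3 + 1 = 5.

5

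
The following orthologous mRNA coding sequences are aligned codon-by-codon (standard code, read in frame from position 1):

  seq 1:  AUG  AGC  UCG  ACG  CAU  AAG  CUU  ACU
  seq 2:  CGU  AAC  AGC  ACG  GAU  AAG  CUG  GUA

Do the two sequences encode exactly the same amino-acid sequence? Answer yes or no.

Codon 1: AUG Met / CGU Arg — nonsynonymous.
Codon 2: AGC Ser / AAC Asn — nonsynonymous.
Codon 3: UCG Ser / AGC Ser — synonymous.
Codon 4: ACG Thr / ACG Thr — identical.
Codon 5: CAU His / GAU Asp — nonsynonymous.
Codon 6: AAG Lys / AAG Lys — identical.
Codon 7: CUU Leu / CUG Leu — synonymous.
Codon 8: ACU Thr / GUA Val — nonsynonymous.
Nonsynonymous differences: 4 → different protein.

no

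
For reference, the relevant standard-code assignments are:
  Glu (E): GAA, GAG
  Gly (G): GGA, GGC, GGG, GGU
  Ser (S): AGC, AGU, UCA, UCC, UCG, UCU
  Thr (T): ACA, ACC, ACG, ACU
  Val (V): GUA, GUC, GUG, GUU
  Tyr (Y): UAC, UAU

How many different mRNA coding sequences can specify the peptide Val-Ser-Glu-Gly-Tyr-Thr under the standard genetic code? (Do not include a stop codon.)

Val: 4 codons.
Ser: 6 codons.
Glu: 2 codons.
Gly: 4 codons.
Tyr: 2 codons.
Thr: 4 codons.
4 × 6 × 2 × 4 × 2 × 4 = 1536.

1536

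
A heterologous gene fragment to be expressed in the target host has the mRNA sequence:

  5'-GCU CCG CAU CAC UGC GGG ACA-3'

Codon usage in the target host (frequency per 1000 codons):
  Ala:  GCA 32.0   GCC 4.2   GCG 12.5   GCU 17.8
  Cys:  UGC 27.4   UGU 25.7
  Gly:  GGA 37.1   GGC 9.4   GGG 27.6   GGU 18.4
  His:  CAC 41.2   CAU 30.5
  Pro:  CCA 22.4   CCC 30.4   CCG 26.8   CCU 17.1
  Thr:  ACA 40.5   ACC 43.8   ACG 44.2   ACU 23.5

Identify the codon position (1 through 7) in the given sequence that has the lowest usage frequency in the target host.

1

Codon 1 GCU (Ala): 17.8 per 1000.
Codon 2 CCG (Pro): 26.8 per 1000.
Codon 3 CAU (His): 30.5 per 1000.
Codon 4 CAC (His): 41.2 per 1000.
Codon 5 UGC (Cys): 27.4 per 1000.
Codon 6 GGG (Gly): 27.6 per 1000.
Codon 7 ACA (Thr): 40.5 per 1000.
Lowest frequency is 17.8 at codon 1.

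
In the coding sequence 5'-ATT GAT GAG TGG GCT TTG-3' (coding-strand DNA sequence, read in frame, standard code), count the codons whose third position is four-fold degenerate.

Codon 1 ATT (Ile): third position 3-fold.
Codon 2 GAT (Asp): third position 2-fold.
Codon 3 GAG (Glu): third position 2-fold.
Codon 4 TGG (Trp): third position 1-fold.
Codon 5 GCT (Ala): third position 4-fold.
Codon 6 TTG (Leu): third position 2-fold.
Four-fold degenerate third positions: 1.

1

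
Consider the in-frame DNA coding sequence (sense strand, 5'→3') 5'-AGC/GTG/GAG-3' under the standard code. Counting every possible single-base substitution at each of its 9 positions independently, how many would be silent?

Codon 1 (AGC, Ser): 1 synonymous substitution.
Codon 2 (GTG, Val): 3 synonymous substitutions.
Codon 3 (GAG, Glu): 1 synonymous substitution.
Total: 1 + 3 + 1 = 5.

5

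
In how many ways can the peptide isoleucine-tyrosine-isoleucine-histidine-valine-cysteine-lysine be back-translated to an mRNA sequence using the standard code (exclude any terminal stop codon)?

576

Ile: 3 codons.
Tyr: 2 codons.
Ile: 3 codons.
His: 2 codons.
Val: 4 codons.
Cys: 2 codons.
Lys: 2 codons.
3 × 2 × 3 × 2 × 4 × 2 × 2 = 576.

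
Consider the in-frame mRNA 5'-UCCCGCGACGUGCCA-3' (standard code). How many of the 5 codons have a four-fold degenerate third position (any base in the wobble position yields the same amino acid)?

4

Codon 1 UCC (Ser): third position 4-fold.
Codon 2 CGC (Arg): third position 4-fold.
Codon 3 GAC (Asp): third position 2-fold.
Codon 4 GUG (Val): third position 4-fold.
Codon 5 CCA (Pro): third position 4-fold.
Four-fold degenerate third positions: 4.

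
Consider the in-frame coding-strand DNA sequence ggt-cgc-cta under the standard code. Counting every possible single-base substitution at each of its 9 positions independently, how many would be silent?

10

Codon 1 (GGT, Gly): 3 synonymous substitutions.
Codon 2 (CGC, Arg): 3 synonymous substitutions.
Codon 3 (CTA, Leu): 4 synonymous substitutions.
Total: 3 + 3 + 4 = 10.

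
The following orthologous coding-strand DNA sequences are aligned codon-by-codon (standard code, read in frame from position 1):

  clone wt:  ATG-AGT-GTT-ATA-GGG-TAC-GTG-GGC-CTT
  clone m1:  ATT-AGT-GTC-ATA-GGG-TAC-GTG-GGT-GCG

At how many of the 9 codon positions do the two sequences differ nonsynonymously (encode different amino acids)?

Codon 1: ATG Met / ATT Ile — nonsynonymous.
Codon 2: AGT Ser / AGT Ser — identical.
Codon 3: GTT Val / GTC Val — synonymous.
Codon 4: ATA Ile / ATA Ile — identical.
Codon 5: GGG Gly / GGG Gly — identical.
Codon 6: TAC Tyr / TAC Tyr — identical.
Codon 7: GTG Val / GTG Val — identical.
Codon 8: GGC Gly / GGT Gly — synonymous.
Codon 9: CTT Leu / GCG Ala — nonsynonymous.
Nonsynonymous differences: 2.

2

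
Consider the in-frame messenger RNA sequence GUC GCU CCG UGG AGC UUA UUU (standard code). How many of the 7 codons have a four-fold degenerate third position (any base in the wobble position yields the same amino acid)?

3

Codon 1 GUC (Val): third position 4-fold.
Codon 2 GCU (Ala): third position 4-fold.
Codon 3 CCG (Pro): third position 4-fold.
Codon 4 UGG (Trp): third position 1-fold.
Codon 5 AGC (Ser): third position 2-fold.
Codon 6 UUA (Leu): third position 2-fold.
Codon 7 UUU (Phe): third position 2-fold.
Four-fold degenerate third positions: 3.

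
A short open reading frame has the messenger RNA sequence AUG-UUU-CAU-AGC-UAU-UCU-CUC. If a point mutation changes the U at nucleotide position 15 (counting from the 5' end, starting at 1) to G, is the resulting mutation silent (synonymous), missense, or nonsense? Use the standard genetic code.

Position 15 falls in codon 5: UAU → Tyr.
After the substitution the codon is UAG → Stop.
The new codon is a stop codon, so this is a nonsense mutation.

nonsense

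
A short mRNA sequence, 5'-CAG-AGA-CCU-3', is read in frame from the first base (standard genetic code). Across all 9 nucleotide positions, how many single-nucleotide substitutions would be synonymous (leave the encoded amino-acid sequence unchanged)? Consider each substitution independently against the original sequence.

Codon 1 (CAG, Gln): 1 synonymous substitution.
Codon 2 (AGA, Arg): 2 synonymous substitutions.
Codon 3 (CCU, Pro): 3 synonymous substitutions.
Total: 1 + 2 + 3 = 6.

6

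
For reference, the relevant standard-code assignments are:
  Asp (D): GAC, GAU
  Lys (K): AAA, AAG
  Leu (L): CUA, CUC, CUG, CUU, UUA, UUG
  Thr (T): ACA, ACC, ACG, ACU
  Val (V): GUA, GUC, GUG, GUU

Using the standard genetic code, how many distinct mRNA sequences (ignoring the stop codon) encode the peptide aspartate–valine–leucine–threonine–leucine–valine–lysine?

Asp: 2 codons.
Val: 4 codons.
Leu: 6 codons.
Thr: 4 codons.
Leu: 6 codons.
Val: 4 codons.
Lys: 2 codons.
2 × 4 × 6 × 4 × 6 × 4 × 2 = 9216.

9216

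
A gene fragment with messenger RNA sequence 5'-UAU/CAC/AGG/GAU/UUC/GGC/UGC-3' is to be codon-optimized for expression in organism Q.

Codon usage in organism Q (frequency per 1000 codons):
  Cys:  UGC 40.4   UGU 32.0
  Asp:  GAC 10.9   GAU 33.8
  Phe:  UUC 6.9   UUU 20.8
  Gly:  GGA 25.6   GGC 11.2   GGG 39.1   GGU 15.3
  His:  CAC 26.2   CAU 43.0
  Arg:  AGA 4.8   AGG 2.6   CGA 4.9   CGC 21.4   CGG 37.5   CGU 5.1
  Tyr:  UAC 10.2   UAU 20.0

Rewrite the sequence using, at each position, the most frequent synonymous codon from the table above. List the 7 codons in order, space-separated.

UAU CAU CGG GAU UUU GGG UGC

Codon 1 (Tyr): best is UAU at 20.0.
Codon 2 (His): best is CAU at 43.0.
Codon 3 (Arg): best is CGG at 37.5.
Codon 4 (Asp): best is GAU at 33.8.
Codon 5 (Phe): best is UUU at 20.8.
Codon 6 (Gly): best is GGG at 39.1.
Codon 7 (Cys): best is UGC at 40.4.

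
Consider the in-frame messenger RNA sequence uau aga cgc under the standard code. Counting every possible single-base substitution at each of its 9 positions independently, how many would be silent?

Codon 1 (UAU, Tyr): 1 synonymous substitution.
Codon 2 (AGA, Arg): 2 synonymous substitutions.
Codon 3 (CGC, Arg): 3 synonymous substitutions.
Total: 1 + 2 + 3 = 6.

6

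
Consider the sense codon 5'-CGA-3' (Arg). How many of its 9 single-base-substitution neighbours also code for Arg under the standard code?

4

Position 1: AGA → 1 synonymous.
Position 2: none → 0 synonymous.
Position 3: CGU, CGC, CGG → 3 synonymous.
Total: 1 + 0 + 3 = 4.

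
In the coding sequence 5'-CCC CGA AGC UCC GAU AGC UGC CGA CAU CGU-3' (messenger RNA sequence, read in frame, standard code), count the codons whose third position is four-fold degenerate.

5

Codon 1 CCC (Pro): third position 4-fold.
Codon 2 CGA (Arg): third position 4-fold.
Codon 3 AGC (Ser): third position 2-fold.
Codon 4 UCC (Ser): third position 4-fold.
Codon 5 GAU (Asp): third position 2-fold.
Codon 6 AGC (Ser): third position 2-fold.
Codon 7 UGC (Cys): third position 2-fold.
Codon 8 CGA (Arg): third position 4-fold.
Codon 9 CAU (His): third position 2-fold.
Codon 10 CGU (Arg): third position 4-fold.
Four-fold degenerate third positions: 5.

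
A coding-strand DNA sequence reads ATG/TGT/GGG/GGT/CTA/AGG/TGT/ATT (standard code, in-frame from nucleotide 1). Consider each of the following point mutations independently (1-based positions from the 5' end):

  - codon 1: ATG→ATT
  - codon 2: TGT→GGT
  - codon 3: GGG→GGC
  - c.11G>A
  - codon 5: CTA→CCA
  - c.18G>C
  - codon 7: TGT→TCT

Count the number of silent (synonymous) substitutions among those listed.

1

Codon 1: ATG (Met) → ATT (Ile) — missense.
Codon 2: TGT (Cys) → GGT (Gly) — missense.
Codon 3: GGG (Gly) → GGC (Gly) — synonymous.
Codon 4: GGT (Gly) → GAT (Asp) — missense.
Codon 5: CTA (Leu) → CCA (Pro) — missense.
Codon 6: AGG (Arg) → AGC (Ser) — missense.
Codon 7: TGT (Cys) → TCT (Ser) — missense.
Synonymous: 1 of 7.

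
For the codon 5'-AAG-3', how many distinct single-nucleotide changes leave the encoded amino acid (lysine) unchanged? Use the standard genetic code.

Position 1: none → 0 synonymous.
Position 2: none → 0 synonymous.
Position 3: AAA → 1 synonymous.
Total: 0 + 0 + 1 = 1.

1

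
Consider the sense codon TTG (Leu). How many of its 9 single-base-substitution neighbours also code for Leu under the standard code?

Position 1: CTG → 1 synonymous.
Position 2: none → 0 synonymous.
Position 3: TTA → 1 synonymous.
Total: 1 + 0 + 1 = 2.

2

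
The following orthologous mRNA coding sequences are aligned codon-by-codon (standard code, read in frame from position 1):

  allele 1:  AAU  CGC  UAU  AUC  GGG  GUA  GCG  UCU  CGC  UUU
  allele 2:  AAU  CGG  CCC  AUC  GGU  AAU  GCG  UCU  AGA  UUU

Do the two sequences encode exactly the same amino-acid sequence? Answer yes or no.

Codon 1: AAU Asn / AAU Asn — identical.
Codon 2: CGC Arg / CGG Arg — synonymous.
Codon 3: UAU Tyr / CCC Pro — nonsynonymous.
Codon 4: AUC Ile / AUC Ile — identical.
Codon 5: GGG Gly / GGU Gly — synonymous.
Codon 6: GUA Val / AAU Asn — nonsynonymous.
Codon 7: GCG Ala / GCG Ala — identical.
Codon 8: UCU Ser / UCU Ser — identical.
Codon 9: CGC Arg / AGA Arg — synonymous.
Codon 10: UUU Phe / UUU Phe — identical.
Nonsynonymous differences: 2 → different protein.

no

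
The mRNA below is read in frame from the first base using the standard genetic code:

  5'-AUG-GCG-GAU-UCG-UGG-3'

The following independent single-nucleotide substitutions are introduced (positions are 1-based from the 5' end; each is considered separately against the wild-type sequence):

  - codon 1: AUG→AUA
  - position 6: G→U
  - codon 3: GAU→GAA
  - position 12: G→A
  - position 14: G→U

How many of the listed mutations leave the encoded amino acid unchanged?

Codon 1: AUG (Met) → AUA (Ile) — missense.
Codon 2: GCG (Ala) → GCU (Ala) — synonymous.
Codon 3: GAU (Asp) → GAA (Glu) — missense.
Codon 4: UCG (Ser) → UCA (Ser) — synonymous.
Codon 5: UGG (Trp) → UUG (Leu) — missense.
Synonymous: 2 of 5.

2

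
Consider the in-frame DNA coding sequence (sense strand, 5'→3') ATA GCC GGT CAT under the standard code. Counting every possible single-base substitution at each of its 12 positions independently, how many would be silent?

Codon 1 (ATA, Ile): 2 synonymous substitutions.
Codon 2 (GCC, Ala): 3 synonymous substitutions.
Codon 3 (GGT, Gly): 3 synonymous substitutions.
Codon 4 (CAT, His): 1 synonymous substitution.
Total: 2 + 3 + 3 + 1 = 9.

9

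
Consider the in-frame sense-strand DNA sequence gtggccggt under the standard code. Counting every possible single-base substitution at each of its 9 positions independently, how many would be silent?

Codon 1 (GTG, Val): 3 synonymous substitutions.
Codon 2 (GCC, Ala): 3 synonymous substitutions.
Codon 3 (GGT, Gly): 3 synonymous substitutions.
Total: 3 + 3 + 3 = 9.

9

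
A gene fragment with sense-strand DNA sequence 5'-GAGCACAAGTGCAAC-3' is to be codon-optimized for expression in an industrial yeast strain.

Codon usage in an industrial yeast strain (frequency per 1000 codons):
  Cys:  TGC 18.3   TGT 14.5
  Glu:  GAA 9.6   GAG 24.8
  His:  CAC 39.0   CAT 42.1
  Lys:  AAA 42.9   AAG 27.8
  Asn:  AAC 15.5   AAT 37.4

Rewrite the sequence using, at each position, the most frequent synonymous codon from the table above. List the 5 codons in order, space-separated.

Codon 1 (Glu): best is GAG at 24.8.
Codon 2 (His): best is CAT at 42.1.
Codon 3 (Lys): best is AAA at 42.9.
Codon 4 (Cys): best is TGC at 18.3.
Codon 5 (Asn): best is AAT at 37.4.

GAG CAT AAA TGC AAT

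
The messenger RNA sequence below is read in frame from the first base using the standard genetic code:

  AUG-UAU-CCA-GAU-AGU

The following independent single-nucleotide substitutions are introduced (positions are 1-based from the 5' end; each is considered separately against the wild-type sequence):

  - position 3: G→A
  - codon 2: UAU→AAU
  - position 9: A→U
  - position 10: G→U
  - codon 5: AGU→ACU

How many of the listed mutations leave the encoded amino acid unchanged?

Codon 1: AUG (Met) → AUA (Ile) — missense.
Codon 2: UAU (Tyr) → AAU (Asn) — missense.
Codon 3: CCA (Pro) → CCU (Pro) — synonymous.
Codon 4: GAU (Asp) → UAU (Tyr) — missense.
Codon 5: AGU (Ser) → ACU (Thr) — missense.
Synonymous: 1 of 5.

1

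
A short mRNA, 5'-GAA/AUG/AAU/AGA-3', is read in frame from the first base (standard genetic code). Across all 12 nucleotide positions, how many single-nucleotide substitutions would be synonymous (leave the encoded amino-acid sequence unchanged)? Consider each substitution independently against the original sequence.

Codon 1 (GAA, Glu): 1 synonymous substitution.
Codon 2 (AUG, Met): 0 synonymous substitutions.
Codon 3 (AAU, Asn): 1 synonymous substitution.
Codon 4 (AGA, Arg): 2 synonymous substitutions.
Total: 1 + 0 + 1 + 2 = 4.

4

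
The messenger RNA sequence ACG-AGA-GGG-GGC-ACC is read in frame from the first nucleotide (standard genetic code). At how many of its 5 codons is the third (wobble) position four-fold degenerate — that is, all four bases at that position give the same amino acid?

Codon 1 ACG (Thr): third position 4-fold.
Codon 2 AGA (Arg): third position 2-fold.
Codon 3 GGG (Gly): third position 4-fold.
Codon 4 GGC (Gly): third position 4-fold.
Codon 5 ACC (Thr): third position 4-fold.
Four-fold degenerate third positions: 4.

4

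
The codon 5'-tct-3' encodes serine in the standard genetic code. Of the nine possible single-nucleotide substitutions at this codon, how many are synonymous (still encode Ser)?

Position 1: none → 0 synonymous.
Position 2: none → 0 synonymous.
Position 3: TCC, TCA, TCG → 3 synonymous.
Total: 0 + 0 + 3 = 3.

3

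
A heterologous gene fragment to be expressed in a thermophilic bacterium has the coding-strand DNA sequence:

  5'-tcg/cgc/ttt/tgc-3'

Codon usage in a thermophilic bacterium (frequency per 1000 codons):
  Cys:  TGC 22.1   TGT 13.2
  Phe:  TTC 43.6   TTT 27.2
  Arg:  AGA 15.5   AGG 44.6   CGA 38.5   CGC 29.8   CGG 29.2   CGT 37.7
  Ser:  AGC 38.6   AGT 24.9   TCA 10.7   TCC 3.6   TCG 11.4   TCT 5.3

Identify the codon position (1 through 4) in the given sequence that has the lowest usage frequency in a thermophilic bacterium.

1

Codon 1 TCG (Ser): 11.4 per 1000.
Codon 2 CGC (Arg): 29.8 per 1000.
Codon 3 TTT (Phe): 27.2 per 1000.
Codon 4 TGC (Cys): 22.1 per 1000.
Lowest frequency is 11.4 at codon 1.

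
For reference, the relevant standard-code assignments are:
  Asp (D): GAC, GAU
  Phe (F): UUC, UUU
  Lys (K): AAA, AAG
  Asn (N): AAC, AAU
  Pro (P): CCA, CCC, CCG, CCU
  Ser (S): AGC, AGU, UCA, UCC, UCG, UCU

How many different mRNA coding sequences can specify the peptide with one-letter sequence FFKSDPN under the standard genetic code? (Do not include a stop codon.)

Phe: 2 codons.
Phe: 2 codons.
Lys: 2 codons.
Ser: 6 codons.
Asp: 2 codons.
Pro: 4 codons.
Asn: 2 codons.
2 × 2 × 2 × 6 × 2 × 4 × 2 = 768.

768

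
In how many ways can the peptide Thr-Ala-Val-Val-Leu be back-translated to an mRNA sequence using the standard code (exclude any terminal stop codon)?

1536

Thr: 4 codons.
Ala: 4 codons.
Val: 4 codons.
Val: 4 codons.
Leu: 6 codons.
4 × 4 × 4 × 4 × 6 = 1536.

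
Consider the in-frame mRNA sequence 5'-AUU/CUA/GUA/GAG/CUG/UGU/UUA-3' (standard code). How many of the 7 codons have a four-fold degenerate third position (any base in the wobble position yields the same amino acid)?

Codon 1 AUU (Ile): third position 3-fold.
Codon 2 CUA (Leu): third position 4-fold.
Codon 3 GUA (Val): third position 4-fold.
Codon 4 GAG (Glu): third position 2-fold.
Codon 5 CUG (Leu): third position 4-fold.
Codon 6 UGU (Cys): third position 2-fold.
Codon 7 UUA (Leu): third position 2-fold.
Four-fold degenerate third positions: 3.

3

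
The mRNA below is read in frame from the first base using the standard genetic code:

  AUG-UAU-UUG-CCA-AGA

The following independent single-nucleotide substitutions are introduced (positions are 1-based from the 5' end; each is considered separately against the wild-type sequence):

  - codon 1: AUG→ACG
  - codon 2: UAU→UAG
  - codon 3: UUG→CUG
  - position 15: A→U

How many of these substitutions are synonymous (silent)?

1

Codon 1: AUG (Met) → ACG (Thr) — missense.
Codon 2: UAU (Tyr) → UAG (Stop) — nonsense.
Codon 3: UUG (Leu) → CUG (Leu) — synonymous.
Codon 5: AGA (Arg) → AGU (Ser) — missense.
Synonymous: 1 of 4.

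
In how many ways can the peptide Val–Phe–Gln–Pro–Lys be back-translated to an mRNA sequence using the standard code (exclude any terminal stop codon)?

128

Val: 4 codons.
Phe: 2 codons.
Gln: 2 codons.
Pro: 4 codons.
Lys: 2 codons.
4 × 2 × 2 × 4 × 2 = 128.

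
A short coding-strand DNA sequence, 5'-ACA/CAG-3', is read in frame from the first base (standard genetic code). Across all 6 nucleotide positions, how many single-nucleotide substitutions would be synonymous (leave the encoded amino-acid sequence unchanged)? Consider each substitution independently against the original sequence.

4

Codon 1 (ACA, Thr): 3 synonymous substitutions.
Codon 2 (CAG, Gln): 1 synonymous substitution.
Total: 3 + 1 = 4.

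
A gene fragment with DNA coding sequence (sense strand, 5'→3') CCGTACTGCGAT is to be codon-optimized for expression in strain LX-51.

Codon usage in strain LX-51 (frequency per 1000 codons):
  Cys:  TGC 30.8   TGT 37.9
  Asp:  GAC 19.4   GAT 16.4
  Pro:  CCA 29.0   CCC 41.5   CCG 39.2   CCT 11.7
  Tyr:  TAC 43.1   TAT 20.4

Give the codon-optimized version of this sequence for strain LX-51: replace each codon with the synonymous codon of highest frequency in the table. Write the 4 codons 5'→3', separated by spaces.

Codon 1 (Pro): best is CCC at 41.5.
Codon 2 (Tyr): best is TAC at 43.1.
Codon 3 (Cys): best is TGT at 37.9.
Codon 4 (Asp): best is GAC at 19.4.

CCC TAC TGT GAC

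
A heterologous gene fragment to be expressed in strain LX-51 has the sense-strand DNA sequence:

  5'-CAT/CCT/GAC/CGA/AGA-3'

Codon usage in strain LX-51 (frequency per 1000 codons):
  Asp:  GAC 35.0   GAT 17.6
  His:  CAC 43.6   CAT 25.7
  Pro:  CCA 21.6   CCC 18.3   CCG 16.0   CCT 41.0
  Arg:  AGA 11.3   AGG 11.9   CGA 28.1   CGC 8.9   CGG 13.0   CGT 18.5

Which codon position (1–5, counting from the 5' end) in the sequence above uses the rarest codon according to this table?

5

Codon 1 CAT (His): 25.7 per 1000.
Codon 2 CCT (Pro): 41.0 per 1000.
Codon 3 GAC (Asp): 35.0 per 1000.
Codon 4 CGA (Arg): 28.1 per 1000.
Codon 5 AGA (Arg): 11.3 per 1000.
Lowest frequency is 11.3 at codon 5.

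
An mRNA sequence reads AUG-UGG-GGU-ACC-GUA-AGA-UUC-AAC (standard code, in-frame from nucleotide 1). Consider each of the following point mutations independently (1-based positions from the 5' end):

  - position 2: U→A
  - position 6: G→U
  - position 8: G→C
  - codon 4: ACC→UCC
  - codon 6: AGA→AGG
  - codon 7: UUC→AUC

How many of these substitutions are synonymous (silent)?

1

Codon 1: AUG (Met) → AAG (Lys) — missense.
Codon 2: UGG (Trp) → UGU (Cys) — missense.
Codon 3: GGU (Gly) → GCU (Ala) — missense.
Codon 4: ACC (Thr) → UCC (Ser) — missense.
Codon 6: AGA (Arg) → AGG (Arg) — synonymous.
Codon 7: UUC (Phe) → AUC (Ile) — missense.
Synonymous: 1 of 6.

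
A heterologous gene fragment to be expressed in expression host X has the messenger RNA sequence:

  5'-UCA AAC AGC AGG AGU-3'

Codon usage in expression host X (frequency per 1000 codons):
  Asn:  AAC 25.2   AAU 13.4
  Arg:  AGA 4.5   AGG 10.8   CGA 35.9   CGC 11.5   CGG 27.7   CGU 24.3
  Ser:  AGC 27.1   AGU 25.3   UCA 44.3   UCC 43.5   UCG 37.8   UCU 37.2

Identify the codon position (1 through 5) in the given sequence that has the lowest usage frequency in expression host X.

4

Codon 1 UCA (Ser): 44.3 per 1000.
Codon 2 AAC (Asn): 25.2 per 1000.
Codon 3 AGC (Ser): 27.1 per 1000.
Codon 4 AGG (Arg): 10.8 per 1000.
Codon 5 AGU (Ser): 25.3 per 1000.
Lowest frequency is 10.8 at codon 4.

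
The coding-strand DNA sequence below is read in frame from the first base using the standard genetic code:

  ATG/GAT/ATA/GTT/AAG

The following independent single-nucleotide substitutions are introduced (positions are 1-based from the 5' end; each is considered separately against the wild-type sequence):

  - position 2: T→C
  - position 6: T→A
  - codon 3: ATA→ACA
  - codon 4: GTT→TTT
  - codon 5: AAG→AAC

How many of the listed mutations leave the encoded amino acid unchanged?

0

Codon 1: ATG (Met) → ACG (Thr) — missense.
Codon 2: GAT (Asp) → GAA (Glu) — missense.
Codon 3: ATA (Ile) → ACA (Thr) — missense.
Codon 4: GTT (Val) → TTT (Phe) — missense.
Codon 5: AAG (Lys) → AAC (Asn) — missense.
Synonymous: 0 of 5.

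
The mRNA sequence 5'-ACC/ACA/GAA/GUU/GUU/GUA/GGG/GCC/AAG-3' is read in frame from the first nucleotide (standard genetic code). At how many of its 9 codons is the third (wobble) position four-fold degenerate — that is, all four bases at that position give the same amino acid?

Codon 1 ACC (Thr): third position 4-fold.
Codon 2 ACA (Thr): third position 4-fold.
Codon 3 GAA (Glu): third position 2-fold.
Codon 4 GUU (Val): third position 4-fold.
Codon 5 GUU (Val): third position 4-fold.
Codon 6 GUA (Val): third position 4-fold.
Codon 7 GGG (Gly): third position 4-fold.
Codon 8 GCC (Ala): third position 4-fold.
Codon 9 AAG (Lys): third position 2-fold.
Four-fold degenerate third positions: 7.

7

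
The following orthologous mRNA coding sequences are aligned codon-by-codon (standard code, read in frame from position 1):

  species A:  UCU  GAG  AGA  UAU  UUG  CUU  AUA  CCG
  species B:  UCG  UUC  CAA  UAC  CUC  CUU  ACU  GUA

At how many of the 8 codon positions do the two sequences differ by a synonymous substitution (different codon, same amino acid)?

3

Codon 1: UCU Ser / UCG Ser — synonymous.
Codon 2: GAG Glu / UUC Phe — nonsynonymous.
Codon 3: AGA Arg / CAA Gln — nonsynonymous.
Codon 4: UAU Tyr / UAC Tyr — synonymous.
Codon 5: UUG Leu / CUC Leu — synonymous.
Codon 6: CUU Leu / CUU Leu — identical.
Codon 7: AUA Ile / ACU Thr — nonsynonymous.
Codon 8: CCG Pro / GUA Val — nonsynonymous.
Synonymous differences: 3.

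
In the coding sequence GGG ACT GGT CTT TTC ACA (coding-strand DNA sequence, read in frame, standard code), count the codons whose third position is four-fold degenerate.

Codon 1 GGG (Gly): third position 4-fold.
Codon 2 ACT (Thr): third position 4-fold.
Codon 3 GGT (Gly): third position 4-fold.
Codon 4 CTT (Leu): third position 4-fold.
Codon 5 TTC (Phe): third position 2-fold.
Codon 6 ACA (Thr): third position 4-fold.
Four-fold degenerate third positions: 5.

5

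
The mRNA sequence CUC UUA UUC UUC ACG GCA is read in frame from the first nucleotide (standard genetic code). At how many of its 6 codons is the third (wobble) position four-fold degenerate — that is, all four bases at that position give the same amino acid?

3

Codon 1 CUC (Leu): third position 4-fold.
Codon 2 UUA (Leu): third position 2-fold.
Codon 3 UUC (Phe): third position 2-fold.
Codon 4 UUC (Phe): third position 2-fold.
Codon 5 ACG (Thr): third position 4-fold.
Codon 6 GCA (Ala): third position 4-fold.
Four-fold degenerate third positions: 3.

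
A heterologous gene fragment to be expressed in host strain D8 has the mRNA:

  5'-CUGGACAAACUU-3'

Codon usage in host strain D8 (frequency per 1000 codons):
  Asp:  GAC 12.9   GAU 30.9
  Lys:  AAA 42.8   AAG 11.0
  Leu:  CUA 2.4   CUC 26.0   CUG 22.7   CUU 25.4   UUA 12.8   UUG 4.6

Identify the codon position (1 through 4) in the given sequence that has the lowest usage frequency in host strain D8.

Codon 1 CUG (Leu): 22.7 per 1000.
Codon 2 GAC (Asp): 12.9 per 1000.
Codon 3 AAA (Lys): 42.8 per 1000.
Codon 4 CUU (Leu): 25.4 per 1000.
Lowest frequency is 12.9 at codon 2.

2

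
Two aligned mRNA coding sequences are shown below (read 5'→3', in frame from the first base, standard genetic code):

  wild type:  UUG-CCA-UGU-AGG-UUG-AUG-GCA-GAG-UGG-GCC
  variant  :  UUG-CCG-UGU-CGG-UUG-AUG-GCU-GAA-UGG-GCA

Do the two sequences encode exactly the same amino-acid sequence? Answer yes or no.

Codon 1: UUG Leu / UUG Leu — identical.
Codon 2: CCA Pro / CCG Pro — synonymous.
Codon 3: UGU Cys / UGU Cys — identical.
Codon 4: AGG Arg / CGG Arg — synonymous.
Codon 5: UUG Leu / UUG Leu — identical.
Codon 6: AUG Met / AUG Met — identical.
Codon 7: GCA Ala / GCU Ala — synonymous.
Codon 8: GAG Glu / GAA Glu — synonymous.
Codon 9: UGG Trp / UGG Trp — identical.
Codon 10: GCC Ala / GCA Ala — synonymous.
Nonsynonymous differences: 0 → same protein.

yes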